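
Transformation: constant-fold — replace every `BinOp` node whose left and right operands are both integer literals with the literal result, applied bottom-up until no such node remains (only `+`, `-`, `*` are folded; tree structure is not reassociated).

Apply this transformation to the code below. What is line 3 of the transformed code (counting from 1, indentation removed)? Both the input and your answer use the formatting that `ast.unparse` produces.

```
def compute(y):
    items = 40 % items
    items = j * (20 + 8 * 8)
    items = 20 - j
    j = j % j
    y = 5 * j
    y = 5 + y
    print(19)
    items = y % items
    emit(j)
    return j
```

Transformed code:
def compute(y):
    items = 40 % items
    items = j * 84
    items = 20 - j
    j = j % j
    y = 5 * j
    y = 5 + y
    print(19)
    items = y % items
    emit(j)
    return j

items = j * 84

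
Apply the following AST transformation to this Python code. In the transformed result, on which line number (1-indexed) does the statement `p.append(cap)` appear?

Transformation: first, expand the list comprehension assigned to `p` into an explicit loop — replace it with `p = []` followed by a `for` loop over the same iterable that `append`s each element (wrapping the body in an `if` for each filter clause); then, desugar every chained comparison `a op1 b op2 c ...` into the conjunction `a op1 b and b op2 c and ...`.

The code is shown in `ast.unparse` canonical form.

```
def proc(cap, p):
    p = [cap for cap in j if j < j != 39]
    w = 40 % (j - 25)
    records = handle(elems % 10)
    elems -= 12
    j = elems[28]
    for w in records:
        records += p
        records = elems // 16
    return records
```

Transformed code:
def proc(cap, p):
    p = []
    for cap in j:
        if j < j and j != 39:
            p.append(cap)
    w = 40 % (j - 25)
    records = handle(elems % 10)
    elems -= 12
    j = elems[28]
    for w in records:
        records += p
        records = elems // 16
    return records

5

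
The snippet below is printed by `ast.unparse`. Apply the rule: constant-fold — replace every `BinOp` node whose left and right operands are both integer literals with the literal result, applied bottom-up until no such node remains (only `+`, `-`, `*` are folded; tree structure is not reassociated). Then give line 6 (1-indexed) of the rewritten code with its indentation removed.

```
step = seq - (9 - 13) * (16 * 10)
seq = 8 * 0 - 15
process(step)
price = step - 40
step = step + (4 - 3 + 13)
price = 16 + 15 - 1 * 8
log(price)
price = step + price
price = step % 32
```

price = 23

Transformed code:
step = seq - -640
seq = -15
process(step)
price = step - 40
step = step + 14
price = 23
log(price)
price = step + price
price = step % 32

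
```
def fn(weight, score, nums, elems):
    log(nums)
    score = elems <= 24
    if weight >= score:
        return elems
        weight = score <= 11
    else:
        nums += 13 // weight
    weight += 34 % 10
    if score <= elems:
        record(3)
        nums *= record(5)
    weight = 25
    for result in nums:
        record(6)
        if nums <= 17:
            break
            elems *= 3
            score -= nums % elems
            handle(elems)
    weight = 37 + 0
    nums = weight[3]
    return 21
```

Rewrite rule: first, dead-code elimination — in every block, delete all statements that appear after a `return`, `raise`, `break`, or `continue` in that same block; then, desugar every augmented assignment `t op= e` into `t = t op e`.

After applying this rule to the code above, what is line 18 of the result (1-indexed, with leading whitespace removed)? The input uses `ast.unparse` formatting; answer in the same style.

Transformed code:
def fn(weight, score, nums, elems):
    log(nums)
    score = elems <= 24
    if weight >= score:
        return elems
    else:
        nums = nums + 13 // weight
    weight = weight + 34 % 10
    if score <= elems:
        record(3)
        nums = nums * record(5)
    weight = 25
    for result in nums:
        record(6)
        if nums <= 17:
            break
    weight = 37 + 0
    nums = weight[3]
    return 21

nums = weight[3]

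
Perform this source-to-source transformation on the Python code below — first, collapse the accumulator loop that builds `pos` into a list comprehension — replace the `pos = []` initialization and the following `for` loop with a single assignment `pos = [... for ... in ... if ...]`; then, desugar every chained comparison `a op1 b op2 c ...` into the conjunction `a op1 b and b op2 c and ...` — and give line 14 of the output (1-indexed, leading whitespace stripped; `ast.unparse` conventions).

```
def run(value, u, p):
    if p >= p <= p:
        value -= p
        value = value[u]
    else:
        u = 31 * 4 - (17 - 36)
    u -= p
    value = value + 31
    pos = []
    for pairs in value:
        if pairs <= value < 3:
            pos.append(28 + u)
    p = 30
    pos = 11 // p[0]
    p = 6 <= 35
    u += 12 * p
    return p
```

Transformed code:
def run(value, u, p):
    if p >= p and p <= p:
        value -= p
        value = value[u]
    else:
        u = 31 * 4 - (17 - 36)
    u -= p
    value = value + 31
    pos = [28 + u for pairs in value if pairs <= value and value < 3]
    p = 30
    pos = 11 // p[0]
    p = 6 <= 35
    u += 12 * p
    return p

return p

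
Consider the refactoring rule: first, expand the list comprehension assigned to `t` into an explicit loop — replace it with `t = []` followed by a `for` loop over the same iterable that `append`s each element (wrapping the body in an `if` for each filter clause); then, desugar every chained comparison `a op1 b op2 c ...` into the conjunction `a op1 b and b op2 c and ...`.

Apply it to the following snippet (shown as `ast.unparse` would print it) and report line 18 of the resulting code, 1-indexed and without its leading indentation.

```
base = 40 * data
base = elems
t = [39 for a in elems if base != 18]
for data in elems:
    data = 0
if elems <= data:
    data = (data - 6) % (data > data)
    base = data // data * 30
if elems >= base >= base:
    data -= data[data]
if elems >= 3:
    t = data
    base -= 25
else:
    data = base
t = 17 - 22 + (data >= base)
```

data = base

Transformed code:
base = 40 * data
base = elems
t = []
for a in elems:
    if base != 18:
        t.append(39)
for data in elems:
    data = 0
if elems <= data:
    data = (data - 6) % (data > data)
    base = data // data * 30
if elems >= base and base >= base:
    data -= data[data]
if elems >= 3:
    t = data
    base -= 25
else:
    data = base
t = 17 - 22 + (data >= base)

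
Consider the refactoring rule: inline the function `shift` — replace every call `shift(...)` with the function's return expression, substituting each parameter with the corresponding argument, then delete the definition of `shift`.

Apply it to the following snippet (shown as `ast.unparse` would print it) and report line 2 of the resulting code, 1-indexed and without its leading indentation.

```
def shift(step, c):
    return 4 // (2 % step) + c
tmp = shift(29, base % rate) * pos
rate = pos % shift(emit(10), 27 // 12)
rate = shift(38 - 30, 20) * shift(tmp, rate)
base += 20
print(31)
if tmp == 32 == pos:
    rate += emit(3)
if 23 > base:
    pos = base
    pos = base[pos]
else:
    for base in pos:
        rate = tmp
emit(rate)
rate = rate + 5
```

rate = pos % (4 // (2 % emit(10)) + 27 // 12)

Transformed code:
tmp = (4 // (2 % 29) + base % rate) * pos
rate = pos % (4 // (2 % emit(10)) + 27 // 12)
rate = (4 // (2 % (38 - 30)) + 20) * (4 // (2 % tmp) + rate)
base += 20
print(31)
if tmp == 32 == pos:
    rate += emit(3)
if 23 > base:
    pos = base
    pos = base[pos]
else:
    for base in pos:
        rate = tmp
emit(rate)
rate = rate + 5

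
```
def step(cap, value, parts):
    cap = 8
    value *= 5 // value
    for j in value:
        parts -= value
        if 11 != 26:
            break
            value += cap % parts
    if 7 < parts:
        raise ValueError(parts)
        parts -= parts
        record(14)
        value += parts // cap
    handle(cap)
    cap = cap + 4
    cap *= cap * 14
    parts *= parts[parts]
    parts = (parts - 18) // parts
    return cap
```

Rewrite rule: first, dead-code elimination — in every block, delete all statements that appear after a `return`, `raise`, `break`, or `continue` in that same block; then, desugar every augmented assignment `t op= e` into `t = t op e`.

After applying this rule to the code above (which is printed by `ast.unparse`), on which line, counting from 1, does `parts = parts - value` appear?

5

Transformed code:
def step(cap, value, parts):
    cap = 8
    value = value * (5 // value)
    for j in value:
        parts = parts - value
        if 11 != 26:
            break
    if 7 < parts:
        raise ValueError(parts)
    handle(cap)
    cap = cap + 4
    cap = cap * (cap * 14)
    parts = parts * parts[parts]
    parts = (parts - 18) // parts
    return cap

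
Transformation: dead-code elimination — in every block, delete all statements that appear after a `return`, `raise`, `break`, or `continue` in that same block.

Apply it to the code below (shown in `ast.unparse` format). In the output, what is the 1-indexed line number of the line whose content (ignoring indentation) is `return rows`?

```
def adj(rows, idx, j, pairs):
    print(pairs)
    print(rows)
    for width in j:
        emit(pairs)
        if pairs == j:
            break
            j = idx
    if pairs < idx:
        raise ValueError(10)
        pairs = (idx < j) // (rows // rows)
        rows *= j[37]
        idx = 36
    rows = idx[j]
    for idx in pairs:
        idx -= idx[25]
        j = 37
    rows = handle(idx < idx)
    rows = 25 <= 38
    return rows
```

16

Transformed code:
def adj(rows, idx, j, pairs):
    print(pairs)
    print(rows)
    for width in j:
        emit(pairs)
        if pairs == j:
            break
    if pairs < idx:
        raise ValueError(10)
    rows = idx[j]
    for idx in pairs:
        idx -= idx[25]
        j = 37
    rows = handle(idx < idx)
    rows = 25 <= 38
    return rows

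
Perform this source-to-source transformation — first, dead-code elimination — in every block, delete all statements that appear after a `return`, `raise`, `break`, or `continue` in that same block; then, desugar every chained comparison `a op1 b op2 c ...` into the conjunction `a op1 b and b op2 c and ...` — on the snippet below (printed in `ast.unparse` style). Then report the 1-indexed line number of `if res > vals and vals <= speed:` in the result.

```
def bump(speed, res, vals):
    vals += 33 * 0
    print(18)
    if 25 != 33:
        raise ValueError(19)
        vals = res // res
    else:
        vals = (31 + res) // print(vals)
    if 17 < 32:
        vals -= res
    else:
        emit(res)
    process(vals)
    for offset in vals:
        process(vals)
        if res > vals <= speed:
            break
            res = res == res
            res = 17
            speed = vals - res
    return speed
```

15

Transformed code:
def bump(speed, res, vals):
    vals += 33 * 0
    print(18)
    if 25 != 33:
        raise ValueError(19)
    else:
        vals = (31 + res) // print(vals)
    if 17 < 32:
        vals -= res
    else:
        emit(res)
    process(vals)
    for offset in vals:
        process(vals)
        if res > vals and vals <= speed:
            break
    return speed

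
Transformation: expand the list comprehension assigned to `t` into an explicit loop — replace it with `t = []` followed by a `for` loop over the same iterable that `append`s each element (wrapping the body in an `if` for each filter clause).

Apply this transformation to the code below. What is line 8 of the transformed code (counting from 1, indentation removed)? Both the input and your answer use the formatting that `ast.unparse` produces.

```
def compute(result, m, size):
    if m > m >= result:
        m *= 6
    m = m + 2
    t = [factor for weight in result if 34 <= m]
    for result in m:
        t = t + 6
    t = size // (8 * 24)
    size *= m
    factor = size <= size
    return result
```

Transformed code:
def compute(result, m, size):
    if m > m >= result:
        m *= 6
    m = m + 2
    t = []
    for weight in result:
        if 34 <= m:
            t.append(factor)
    for result in m:
        t = t + 6
    t = size // (8 * 24)
    size *= m
    factor = size <= size
    return result

t.append(factor)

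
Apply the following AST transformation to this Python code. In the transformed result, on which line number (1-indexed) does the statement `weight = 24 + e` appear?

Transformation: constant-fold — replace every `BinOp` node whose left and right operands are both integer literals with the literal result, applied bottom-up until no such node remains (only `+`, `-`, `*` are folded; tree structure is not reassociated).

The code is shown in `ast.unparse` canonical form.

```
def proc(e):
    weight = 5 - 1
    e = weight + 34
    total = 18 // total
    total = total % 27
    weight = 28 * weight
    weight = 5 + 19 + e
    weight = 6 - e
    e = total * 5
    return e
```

7

Transformed code:
def proc(e):
    weight = 4
    e = weight + 34
    total = 18 // total
    total = total % 27
    weight = 28 * weight
    weight = 24 + e
    weight = 6 - e
    e = total * 5
    return e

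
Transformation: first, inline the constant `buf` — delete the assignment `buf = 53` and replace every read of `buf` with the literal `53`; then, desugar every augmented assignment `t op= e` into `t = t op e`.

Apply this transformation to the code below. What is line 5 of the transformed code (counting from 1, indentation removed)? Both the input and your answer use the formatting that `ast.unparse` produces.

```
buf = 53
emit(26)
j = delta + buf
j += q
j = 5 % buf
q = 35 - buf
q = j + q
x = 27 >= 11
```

Transformed code:
emit(26)
j = delta + 53
j = j + q
j = 5 % 53
q = 35 - 53
q = j + q
x = 27 >= 11

q = 35 - 53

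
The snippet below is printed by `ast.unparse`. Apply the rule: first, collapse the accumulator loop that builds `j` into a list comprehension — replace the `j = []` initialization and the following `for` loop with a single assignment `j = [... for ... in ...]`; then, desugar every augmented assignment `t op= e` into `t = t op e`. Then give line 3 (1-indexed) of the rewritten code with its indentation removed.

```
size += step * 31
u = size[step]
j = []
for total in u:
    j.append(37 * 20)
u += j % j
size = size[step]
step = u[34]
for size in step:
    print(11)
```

j = [37 * 20 for total in u]

Transformed code:
size = size + step * 31
u = size[step]
j = [37 * 20 for total in u]
u = u + j % j
size = size[step]
step = u[34]
for size in step:
    print(11)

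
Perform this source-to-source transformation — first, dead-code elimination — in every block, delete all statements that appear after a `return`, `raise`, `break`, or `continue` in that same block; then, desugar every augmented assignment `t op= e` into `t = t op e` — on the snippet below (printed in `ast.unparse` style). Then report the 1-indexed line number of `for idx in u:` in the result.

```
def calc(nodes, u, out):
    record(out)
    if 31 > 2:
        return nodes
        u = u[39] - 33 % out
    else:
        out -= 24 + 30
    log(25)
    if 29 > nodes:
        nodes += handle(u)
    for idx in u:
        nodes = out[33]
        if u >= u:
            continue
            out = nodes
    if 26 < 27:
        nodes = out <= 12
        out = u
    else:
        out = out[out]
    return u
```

10

Transformed code:
def calc(nodes, u, out):
    record(out)
    if 31 > 2:
        return nodes
    else:
        out = out - (24 + 30)
    log(25)
    if 29 > nodes:
        nodes = nodes + handle(u)
    for idx in u:
        nodes = out[33]
        if u >= u:
            continue
    if 26 < 27:
        nodes = out <= 12
        out = u
    else:
        out = out[out]
    return u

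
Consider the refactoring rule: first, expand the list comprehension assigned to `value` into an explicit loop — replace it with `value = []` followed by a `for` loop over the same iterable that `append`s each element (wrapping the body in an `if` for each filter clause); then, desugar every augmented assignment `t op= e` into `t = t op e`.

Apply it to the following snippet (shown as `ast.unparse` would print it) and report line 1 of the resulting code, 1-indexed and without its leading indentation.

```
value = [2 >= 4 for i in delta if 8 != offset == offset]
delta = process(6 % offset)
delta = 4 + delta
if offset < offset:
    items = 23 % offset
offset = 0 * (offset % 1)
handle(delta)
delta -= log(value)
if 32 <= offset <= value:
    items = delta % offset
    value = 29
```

Transformed code:
value = []
for i in delta:
    if 8 != offset == offset:
        value.append(2 >= 4)
delta = process(6 % offset)
delta = 4 + delta
if offset < offset:
    items = 23 % offset
offset = 0 * (offset % 1)
handle(delta)
delta = delta - log(value)
if 32 <= offset <= value:
    items = delta % offset
    value = 29

value = []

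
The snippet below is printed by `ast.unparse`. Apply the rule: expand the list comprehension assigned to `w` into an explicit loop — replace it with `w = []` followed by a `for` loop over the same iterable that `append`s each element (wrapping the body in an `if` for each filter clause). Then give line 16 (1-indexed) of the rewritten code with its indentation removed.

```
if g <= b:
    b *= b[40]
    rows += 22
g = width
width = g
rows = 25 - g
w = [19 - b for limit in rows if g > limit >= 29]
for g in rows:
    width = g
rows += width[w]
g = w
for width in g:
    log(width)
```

log(width)

Transformed code:
if g <= b:
    b *= b[40]
    rows += 22
g = width
width = g
rows = 25 - g
w = []
for limit in rows:
    if g > limit >= 29:
        w.append(19 - b)
for g in rows:
    width = g
rows += width[w]
g = w
for width in g:
    log(width)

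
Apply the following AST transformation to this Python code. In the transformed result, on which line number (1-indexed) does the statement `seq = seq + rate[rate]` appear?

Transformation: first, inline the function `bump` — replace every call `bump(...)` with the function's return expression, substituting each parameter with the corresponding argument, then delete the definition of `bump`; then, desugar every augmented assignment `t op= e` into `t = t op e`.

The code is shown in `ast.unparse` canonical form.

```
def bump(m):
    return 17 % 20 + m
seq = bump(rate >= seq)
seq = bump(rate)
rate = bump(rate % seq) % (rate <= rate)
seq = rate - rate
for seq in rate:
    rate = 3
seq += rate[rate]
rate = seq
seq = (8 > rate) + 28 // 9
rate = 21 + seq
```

7

Transformed code:
seq = 17 % 20 + (rate >= seq)
seq = 17 % 20 + rate
rate = (17 % 20 + rate % seq) % (rate <= rate)
seq = rate - rate
for seq in rate:
    rate = 3
seq = seq + rate[rate]
rate = seq
seq = (8 > rate) + 28 // 9
rate = 21 + seq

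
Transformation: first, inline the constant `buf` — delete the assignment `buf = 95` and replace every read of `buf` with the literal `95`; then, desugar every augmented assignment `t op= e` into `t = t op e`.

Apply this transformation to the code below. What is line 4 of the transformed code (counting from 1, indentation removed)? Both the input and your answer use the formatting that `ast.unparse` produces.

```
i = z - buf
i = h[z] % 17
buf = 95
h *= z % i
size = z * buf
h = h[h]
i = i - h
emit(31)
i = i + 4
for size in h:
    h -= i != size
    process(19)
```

size = z * 95

Transformed code:
i = z - 95
i = h[z] % 17
h = h * (z % i)
size = z * 95
h = h[h]
i = i - h
emit(31)
i = i + 4
for size in h:
    h = h - (i != size)
    process(19)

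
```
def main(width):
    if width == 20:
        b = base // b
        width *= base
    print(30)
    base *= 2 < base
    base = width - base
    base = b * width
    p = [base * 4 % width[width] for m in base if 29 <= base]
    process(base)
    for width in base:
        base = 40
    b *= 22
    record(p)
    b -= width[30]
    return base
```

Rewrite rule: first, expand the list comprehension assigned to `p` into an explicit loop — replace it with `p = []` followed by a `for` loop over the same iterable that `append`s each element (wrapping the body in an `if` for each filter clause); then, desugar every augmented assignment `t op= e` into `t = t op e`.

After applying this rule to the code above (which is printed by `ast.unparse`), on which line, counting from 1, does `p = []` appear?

Transformed code:
def main(width):
    if width == 20:
        b = base // b
        width = width * base
    print(30)
    base = base * (2 < base)
    base = width - base
    base = b * width
    p = []
    for m in base:
        if 29 <= base:
            p.append(base * 4 % width[width])
    process(base)
    for width in base:
        base = 40
    b = b * 22
    record(p)
    b = b - width[30]
    return base

9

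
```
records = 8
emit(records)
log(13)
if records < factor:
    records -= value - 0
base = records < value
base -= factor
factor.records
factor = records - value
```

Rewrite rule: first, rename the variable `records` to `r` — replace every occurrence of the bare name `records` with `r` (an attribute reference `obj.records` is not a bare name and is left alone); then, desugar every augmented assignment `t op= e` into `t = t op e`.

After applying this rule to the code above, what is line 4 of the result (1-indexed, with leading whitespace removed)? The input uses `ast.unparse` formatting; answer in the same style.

if r < factor:

Transformed code:
r = 8
emit(r)
log(13)
if r < factor:
    r = r - (value - 0)
base = r < value
base = base - factor
factor.records
factor = r - value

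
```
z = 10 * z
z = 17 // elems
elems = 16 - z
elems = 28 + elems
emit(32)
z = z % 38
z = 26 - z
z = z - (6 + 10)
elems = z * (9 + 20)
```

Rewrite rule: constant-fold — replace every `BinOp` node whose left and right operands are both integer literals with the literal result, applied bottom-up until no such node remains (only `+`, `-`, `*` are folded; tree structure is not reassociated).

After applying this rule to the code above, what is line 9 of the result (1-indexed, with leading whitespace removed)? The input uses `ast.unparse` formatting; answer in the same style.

elems = z * 29

Transformed code:
z = 10 * z
z = 17 // elems
elems = 16 - z
elems = 28 + elems
emit(32)
z = z % 38
z = 26 - z
z = z - 16
elems = z * 29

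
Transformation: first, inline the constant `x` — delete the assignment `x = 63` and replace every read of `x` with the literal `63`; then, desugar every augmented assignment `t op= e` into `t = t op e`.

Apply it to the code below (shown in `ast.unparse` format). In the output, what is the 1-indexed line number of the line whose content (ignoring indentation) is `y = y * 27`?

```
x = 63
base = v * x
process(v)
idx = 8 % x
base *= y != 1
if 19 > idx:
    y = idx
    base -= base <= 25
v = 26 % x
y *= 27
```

9

Transformed code:
base = v * 63
process(v)
idx = 8 % 63
base = base * (y != 1)
if 19 > idx:
    y = idx
    base = base - (base <= 25)
v = 26 % 63
y = y * 27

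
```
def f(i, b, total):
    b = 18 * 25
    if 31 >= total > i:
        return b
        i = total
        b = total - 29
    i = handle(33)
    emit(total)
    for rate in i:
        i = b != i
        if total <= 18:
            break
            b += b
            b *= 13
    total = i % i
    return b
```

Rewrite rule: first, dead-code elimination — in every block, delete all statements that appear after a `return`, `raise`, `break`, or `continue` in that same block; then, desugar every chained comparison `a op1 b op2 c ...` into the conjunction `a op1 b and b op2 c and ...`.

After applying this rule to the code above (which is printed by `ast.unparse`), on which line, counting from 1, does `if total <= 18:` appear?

Transformed code:
def f(i, b, total):
    b = 18 * 25
    if 31 >= total and total > i:
        return b
    i = handle(33)
    emit(total)
    for rate in i:
        i = b != i
        if total <= 18:
            break
    total = i % i
    return b

9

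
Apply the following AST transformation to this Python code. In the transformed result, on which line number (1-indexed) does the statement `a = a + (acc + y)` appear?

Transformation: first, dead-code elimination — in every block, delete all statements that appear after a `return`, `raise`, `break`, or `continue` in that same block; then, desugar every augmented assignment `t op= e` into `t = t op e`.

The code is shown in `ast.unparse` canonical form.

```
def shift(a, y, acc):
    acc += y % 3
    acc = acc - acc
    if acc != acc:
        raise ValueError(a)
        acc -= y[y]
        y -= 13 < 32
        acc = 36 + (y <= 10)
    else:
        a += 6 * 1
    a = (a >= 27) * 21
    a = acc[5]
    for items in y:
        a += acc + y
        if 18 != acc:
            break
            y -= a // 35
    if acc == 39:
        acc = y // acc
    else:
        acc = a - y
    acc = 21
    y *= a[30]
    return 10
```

Transformed code:
def shift(a, y, acc):
    acc = acc + y % 3
    acc = acc - acc
    if acc != acc:
        raise ValueError(a)
    else:
        a = a + 6 * 1
    a = (a >= 27) * 21
    a = acc[5]
    for items in y:
        a = a + (acc + y)
        if 18 != acc:
            break
    if acc == 39:
        acc = y // acc
    else:
        acc = a - y
    acc = 21
    y = y * a[30]
    return 10

11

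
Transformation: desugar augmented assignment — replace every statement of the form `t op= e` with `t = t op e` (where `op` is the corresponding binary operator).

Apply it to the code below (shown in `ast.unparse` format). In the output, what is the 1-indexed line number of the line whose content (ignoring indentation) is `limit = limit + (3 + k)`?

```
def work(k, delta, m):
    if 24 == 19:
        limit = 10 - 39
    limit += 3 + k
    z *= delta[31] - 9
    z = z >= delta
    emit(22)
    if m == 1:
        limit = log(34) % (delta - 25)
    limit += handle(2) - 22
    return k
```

4

Transformed code:
def work(k, delta, m):
    if 24 == 19:
        limit = 10 - 39
    limit = limit + (3 + k)
    z = z * (delta[31] - 9)
    z = z >= delta
    emit(22)
    if m == 1:
        limit = log(34) % (delta - 25)
    limit = limit + (handle(2) - 22)
    return k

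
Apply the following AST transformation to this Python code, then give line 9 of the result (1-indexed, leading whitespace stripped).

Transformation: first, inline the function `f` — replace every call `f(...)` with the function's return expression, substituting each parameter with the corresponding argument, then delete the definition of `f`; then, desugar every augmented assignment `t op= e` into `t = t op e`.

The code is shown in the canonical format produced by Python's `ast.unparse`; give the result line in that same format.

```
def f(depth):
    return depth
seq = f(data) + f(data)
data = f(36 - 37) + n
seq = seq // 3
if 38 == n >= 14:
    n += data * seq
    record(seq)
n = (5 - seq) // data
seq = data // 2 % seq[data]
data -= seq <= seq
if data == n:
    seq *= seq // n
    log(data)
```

data = data - (seq <= seq)

Transformed code:
seq = data + data
data = 36 - 37 + n
seq = seq // 3
if 38 == n >= 14:
    n = n + data * seq
    record(seq)
n = (5 - seq) // data
seq = data // 2 % seq[data]
data = data - (seq <= seq)
if data == n:
    seq = seq * (seq // n)
    log(data)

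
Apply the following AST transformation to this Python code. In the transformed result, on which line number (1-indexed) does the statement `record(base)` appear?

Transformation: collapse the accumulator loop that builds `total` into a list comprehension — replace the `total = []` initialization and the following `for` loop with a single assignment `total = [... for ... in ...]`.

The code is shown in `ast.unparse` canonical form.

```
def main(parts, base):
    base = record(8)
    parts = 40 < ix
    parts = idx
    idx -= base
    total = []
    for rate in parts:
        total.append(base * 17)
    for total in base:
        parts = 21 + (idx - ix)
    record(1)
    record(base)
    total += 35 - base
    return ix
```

Transformed code:
def main(parts, base):
    base = record(8)
    parts = 40 < ix
    parts = idx
    idx -= base
    total = [base * 17 for rate in parts]
    for total in base:
        parts = 21 + (idx - ix)
    record(1)
    record(base)
    total += 35 - base
    return ix

10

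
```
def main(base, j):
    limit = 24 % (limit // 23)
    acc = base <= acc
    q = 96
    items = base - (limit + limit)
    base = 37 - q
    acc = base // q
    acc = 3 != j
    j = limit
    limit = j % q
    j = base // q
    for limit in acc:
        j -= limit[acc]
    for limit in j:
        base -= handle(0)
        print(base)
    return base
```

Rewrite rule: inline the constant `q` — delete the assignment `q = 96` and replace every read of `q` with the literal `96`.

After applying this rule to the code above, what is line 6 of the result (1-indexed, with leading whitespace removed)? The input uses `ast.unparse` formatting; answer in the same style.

Transformed code:
def main(base, j):
    limit = 24 % (limit // 23)
    acc = base <= acc
    items = base - (limit + limit)
    base = 37 - 96
    acc = base // 96
    acc = 3 != j
    j = limit
    limit = j % 96
    j = base // 96
    for limit in acc:
        j -= limit[acc]
    for limit in j:
        base -= handle(0)
        print(base)
    return base

acc = base // 96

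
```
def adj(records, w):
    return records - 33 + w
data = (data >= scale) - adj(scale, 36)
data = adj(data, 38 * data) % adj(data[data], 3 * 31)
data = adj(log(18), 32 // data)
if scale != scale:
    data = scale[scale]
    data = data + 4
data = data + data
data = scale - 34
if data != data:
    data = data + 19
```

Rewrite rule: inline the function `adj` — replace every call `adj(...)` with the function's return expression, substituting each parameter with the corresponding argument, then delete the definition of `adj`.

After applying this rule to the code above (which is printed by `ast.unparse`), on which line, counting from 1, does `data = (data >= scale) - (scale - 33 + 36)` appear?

1

Transformed code:
data = (data >= scale) - (scale - 33 + 36)
data = (data - 33 + 38 * data) % (data[data] - 33 + 3 * 31)
data = log(18) - 33 + 32 // data
if scale != scale:
    data = scale[scale]
    data = data + 4
data = data + data
data = scale - 34
if data != data:
    data = data + 19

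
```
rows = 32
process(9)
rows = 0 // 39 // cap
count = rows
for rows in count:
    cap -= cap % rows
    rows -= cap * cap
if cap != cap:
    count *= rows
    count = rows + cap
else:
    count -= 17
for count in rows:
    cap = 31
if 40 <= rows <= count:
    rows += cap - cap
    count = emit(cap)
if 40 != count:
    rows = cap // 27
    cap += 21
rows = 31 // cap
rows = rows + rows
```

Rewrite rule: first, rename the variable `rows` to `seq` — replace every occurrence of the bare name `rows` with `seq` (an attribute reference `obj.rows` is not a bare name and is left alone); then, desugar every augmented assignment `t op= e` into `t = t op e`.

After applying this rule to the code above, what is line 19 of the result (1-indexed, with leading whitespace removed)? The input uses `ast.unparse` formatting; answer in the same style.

seq = cap // 27

Transformed code:
seq = 32
process(9)
seq = 0 // 39 // cap
count = seq
for seq in count:
    cap = cap - cap % seq
    seq = seq - cap * cap
if cap != cap:
    count = count * seq
    count = seq + cap
else:
    count = count - 17
for count in seq:
    cap = 31
if 40 <= seq <= count:
    seq = seq + (cap - cap)
    count = emit(cap)
if 40 != count:
    seq = cap // 27
    cap = cap + 21
seq = 31 // cap
seq = seq + seq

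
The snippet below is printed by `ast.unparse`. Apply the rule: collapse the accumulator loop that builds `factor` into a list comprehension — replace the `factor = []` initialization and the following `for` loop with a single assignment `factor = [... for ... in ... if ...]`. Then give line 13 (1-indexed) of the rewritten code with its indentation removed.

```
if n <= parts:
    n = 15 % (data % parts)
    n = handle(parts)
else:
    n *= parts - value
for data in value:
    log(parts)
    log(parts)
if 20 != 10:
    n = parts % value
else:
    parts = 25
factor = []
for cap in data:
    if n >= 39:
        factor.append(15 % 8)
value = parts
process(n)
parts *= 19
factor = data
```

factor = [15 % 8 for cap in data if n >= 39]

Transformed code:
if n <= parts:
    n = 15 % (data % parts)
    n = handle(parts)
else:
    n *= parts - value
for data in value:
    log(parts)
    log(parts)
if 20 != 10:
    n = parts % value
else:
    parts = 25
factor = [15 % 8 for cap in data if n >= 39]
value = parts
process(n)
parts *= 19
factor = data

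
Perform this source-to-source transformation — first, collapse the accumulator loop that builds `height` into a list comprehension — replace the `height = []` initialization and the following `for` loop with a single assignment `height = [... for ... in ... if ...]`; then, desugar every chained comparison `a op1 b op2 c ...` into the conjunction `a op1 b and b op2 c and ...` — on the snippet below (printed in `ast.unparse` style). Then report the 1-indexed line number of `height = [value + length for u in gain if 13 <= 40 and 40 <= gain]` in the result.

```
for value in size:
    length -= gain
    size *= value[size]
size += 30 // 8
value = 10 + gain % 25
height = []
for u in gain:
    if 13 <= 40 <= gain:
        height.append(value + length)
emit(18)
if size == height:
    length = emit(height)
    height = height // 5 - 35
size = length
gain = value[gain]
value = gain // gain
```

6

Transformed code:
for value in size:
    length -= gain
    size *= value[size]
size += 30 // 8
value = 10 + gain % 25
height = [value + length for u in gain if 13 <= 40 and 40 <= gain]
emit(18)
if size == height:
    length = emit(height)
    height = height // 5 - 35
size = length
gain = value[gain]
value = gain // gain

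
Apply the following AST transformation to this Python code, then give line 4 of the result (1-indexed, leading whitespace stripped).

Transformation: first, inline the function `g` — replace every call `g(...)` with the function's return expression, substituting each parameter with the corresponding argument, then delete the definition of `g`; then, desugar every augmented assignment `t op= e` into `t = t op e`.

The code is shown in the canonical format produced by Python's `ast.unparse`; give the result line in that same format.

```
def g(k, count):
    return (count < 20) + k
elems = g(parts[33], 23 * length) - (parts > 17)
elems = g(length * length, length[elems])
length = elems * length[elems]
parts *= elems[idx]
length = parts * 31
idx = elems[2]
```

Transformed code:
elems = (23 * length < 20) + parts[33] - (parts > 17)
elems = (length[elems] < 20) + length * length
length = elems * length[elems]
parts = parts * elems[idx]
length = parts * 31
idx = elems[2]

parts = parts * elems[idx]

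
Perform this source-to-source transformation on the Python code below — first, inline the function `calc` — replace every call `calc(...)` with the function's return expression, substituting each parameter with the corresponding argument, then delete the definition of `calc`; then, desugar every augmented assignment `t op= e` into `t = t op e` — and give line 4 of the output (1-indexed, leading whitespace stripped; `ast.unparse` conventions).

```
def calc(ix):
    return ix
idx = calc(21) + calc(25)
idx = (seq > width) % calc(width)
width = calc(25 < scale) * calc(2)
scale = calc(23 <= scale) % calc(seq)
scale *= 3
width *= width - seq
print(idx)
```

Transformed code:
idx = 21 + 25
idx = (seq > width) % width
width = (25 < scale) * 2
scale = (23 <= scale) % seq
scale = scale * 3
width = width * (width - seq)
print(idx)

scale = (23 <= scale) % seq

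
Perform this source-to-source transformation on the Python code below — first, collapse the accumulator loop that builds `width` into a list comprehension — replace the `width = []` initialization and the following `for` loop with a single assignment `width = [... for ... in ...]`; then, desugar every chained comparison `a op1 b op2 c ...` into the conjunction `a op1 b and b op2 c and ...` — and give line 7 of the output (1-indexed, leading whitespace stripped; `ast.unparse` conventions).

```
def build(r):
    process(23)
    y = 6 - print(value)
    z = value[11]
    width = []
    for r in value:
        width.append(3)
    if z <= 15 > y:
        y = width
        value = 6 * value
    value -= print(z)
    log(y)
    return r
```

y = width

Transformed code:
def build(r):
    process(23)
    y = 6 - print(value)
    z = value[11]
    width = [3 for r in value]
    if z <= 15 and 15 > y:
        y = width
        value = 6 * value
    value -= print(z)
    log(y)
    return r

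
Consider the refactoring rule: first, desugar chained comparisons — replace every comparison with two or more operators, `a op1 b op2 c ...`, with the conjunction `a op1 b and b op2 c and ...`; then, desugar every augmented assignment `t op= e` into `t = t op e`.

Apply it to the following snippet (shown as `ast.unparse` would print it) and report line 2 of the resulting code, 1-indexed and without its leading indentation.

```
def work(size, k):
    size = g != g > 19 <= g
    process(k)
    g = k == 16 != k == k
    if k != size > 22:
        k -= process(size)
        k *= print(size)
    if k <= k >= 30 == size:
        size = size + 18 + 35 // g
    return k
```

size = g != g and g > 19 and (19 <= g)

Transformed code:
def work(size, k):
    size = g != g and g > 19 and (19 <= g)
    process(k)
    g = k == 16 and 16 != k and (k == k)
    if k != size and size > 22:
        k = k - process(size)
        k = k * print(size)
    if k <= k and k >= 30 and (30 == size):
        size = size + 18 + 35 // g
    return k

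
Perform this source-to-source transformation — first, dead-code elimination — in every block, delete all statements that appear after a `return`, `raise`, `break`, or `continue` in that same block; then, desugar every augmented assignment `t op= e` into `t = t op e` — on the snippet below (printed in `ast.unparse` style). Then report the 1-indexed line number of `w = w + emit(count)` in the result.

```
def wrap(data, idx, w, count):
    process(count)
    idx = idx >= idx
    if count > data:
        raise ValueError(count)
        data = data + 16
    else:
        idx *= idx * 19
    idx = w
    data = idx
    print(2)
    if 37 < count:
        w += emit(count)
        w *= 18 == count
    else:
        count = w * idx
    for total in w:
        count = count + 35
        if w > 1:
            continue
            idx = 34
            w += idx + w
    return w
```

12

Transformed code:
def wrap(data, idx, w, count):
    process(count)
    idx = idx >= idx
    if count > data:
        raise ValueError(count)
    else:
        idx = idx * (idx * 19)
    idx = w
    data = idx
    print(2)
    if 37 < count:
        w = w + emit(count)
        w = w * (18 == count)
    else:
        count = w * idx
    for total in w:
        count = count + 35
        if w > 1:
            continue
    return w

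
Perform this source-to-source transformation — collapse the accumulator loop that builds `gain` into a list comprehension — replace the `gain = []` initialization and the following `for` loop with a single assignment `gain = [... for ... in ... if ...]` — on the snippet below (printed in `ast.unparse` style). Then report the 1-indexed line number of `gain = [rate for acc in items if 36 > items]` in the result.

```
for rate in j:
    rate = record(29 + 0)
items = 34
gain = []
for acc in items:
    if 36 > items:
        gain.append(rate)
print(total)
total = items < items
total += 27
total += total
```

4

Transformed code:
for rate in j:
    rate = record(29 + 0)
items = 34
gain = [rate for acc in items if 36 > items]
print(total)
total = items < items
total += 27
total += total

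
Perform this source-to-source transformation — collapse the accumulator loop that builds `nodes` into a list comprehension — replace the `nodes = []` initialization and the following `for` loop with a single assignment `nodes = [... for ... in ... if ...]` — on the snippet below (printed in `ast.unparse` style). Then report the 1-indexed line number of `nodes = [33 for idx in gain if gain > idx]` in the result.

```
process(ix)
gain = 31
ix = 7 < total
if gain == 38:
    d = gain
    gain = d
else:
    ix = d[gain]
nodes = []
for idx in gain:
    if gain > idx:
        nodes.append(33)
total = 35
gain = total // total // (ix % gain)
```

Transformed code:
process(ix)
gain = 31
ix = 7 < total
if gain == 38:
    d = gain
    gain = d
else:
    ix = d[gain]
nodes = [33 for idx in gain if gain > idx]
total = 35
gain = total // total // (ix % gain)

9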